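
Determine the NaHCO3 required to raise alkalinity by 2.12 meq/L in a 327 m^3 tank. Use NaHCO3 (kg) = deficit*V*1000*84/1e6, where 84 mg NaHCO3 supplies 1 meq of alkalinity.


Tank volume in L = 327 m^3 * 1000 = 327000 L
Total meq required = 2.12 meq/L * 327000 L = 693240 meq
NaHCO3 mass = 693240 meq * 84 mg/meq / 1e6 = 58.2322 kg

58.2322 kg


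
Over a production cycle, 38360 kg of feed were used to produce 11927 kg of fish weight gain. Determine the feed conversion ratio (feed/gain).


FCR = feed consumed / weight gained
FCR = 38360 kg / 11927 kg = 3.21623

3.21623


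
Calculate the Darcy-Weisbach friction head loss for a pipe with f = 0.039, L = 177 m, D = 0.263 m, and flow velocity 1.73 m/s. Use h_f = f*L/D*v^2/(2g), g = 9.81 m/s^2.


v^2 = 1.73^2 = 2.9929 m^2/s^2
L/D = 177/0.263 = 673.0038
h_f = f*(L/D)*v^2/(2g) = 0.039 * 673.0038 * 2.9929 / 19.62 = 4.00383 m

4.00383 m


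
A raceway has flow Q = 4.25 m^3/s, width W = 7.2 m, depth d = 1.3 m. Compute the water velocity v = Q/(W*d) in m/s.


Cross-sectional area = W * d = 7.2 * 1.3 = 9.36 m^2
Velocity = Q / A = 4.25 / 9.36 = 0.45406 m/s

0.45406 m/s


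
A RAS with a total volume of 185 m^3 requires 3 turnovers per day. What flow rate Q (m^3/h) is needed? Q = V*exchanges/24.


Daily recirculation volume = 185 m^3 * 3 = 555 m^3/day
Flow rate Q = daily volume / 24 h = 555 / 24 = 23.125 m^3/h

23.125 m^3/h


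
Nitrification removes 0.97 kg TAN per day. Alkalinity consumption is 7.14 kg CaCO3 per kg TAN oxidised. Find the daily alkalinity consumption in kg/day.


Alkalinity factor: 7.14 kg CaCO3 consumed per kg TAN nitrified
alk = 0.97 kg TAN * 7.14 = 6.9258 kg CaCO3/day

6.9258 kg CaCO3/day


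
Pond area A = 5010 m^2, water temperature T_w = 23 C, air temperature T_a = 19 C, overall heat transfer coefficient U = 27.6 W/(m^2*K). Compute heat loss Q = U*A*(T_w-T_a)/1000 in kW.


Temperature difference dT = 23 - 19 = 4 K
Heat loss (W) = U * A * dT = 27.6 * 5010 * 4 = 553104 W
Convert to kW: 553104 / 1000 = 553.104 kW

553.104 kW


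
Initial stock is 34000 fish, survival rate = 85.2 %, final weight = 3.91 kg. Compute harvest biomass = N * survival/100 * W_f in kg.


Survivors = 34000 * 85.2/100 = 28968 fish
Harvest biomass = survivors * W_f = 28968 * 3.91 = 113264.88 kg

113264.88 kg


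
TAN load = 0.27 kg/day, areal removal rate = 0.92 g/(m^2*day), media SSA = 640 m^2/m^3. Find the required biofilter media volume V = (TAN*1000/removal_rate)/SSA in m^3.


A = 0.27*1000 / 0.92 = 293.47826 m^2
V = 293.47826 / 640 = 0.45856

0.45856 m^3


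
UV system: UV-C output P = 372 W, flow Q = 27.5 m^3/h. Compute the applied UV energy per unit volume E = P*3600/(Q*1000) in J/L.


Energy delivered per hour = 372 W * 3600 s = 1339200 J/h
Volume treated per hour = 27.5 m^3/h * 1000 = 27500 L/h
dose = 1339200 / 27500 = 48.6982 J/L

48.6982 J/L


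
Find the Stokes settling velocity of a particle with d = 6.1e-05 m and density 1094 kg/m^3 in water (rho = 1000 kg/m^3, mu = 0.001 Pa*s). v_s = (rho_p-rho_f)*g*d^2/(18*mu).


Density difference: rho_p - rho_f = 1094 - 1000 = 94 kg/m^3
d^2 = (6.1e-05)^2 = 3.721e-09 m^2
Numerator = (rho_p - rho_f) * g * d^2 = 94 * 9.81 * 3.721e-09 = 3.4312829e-06
Denominator = 18 * mu = 18 * 0.001 = 0.018
v_s = 3.4312829e-06 / 0.018 = 1.90627e-04 m/s
Check: Re = rho_f * v_s * d / mu = 1000 * 1.90627e-04 * 6.1e-05 / 0.001 = 0.0116 < 1, so Stokes' law applies.

1.90627e-04 m/s


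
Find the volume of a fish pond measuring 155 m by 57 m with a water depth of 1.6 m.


Base area = L * W = 155 * 57 = 8835 m^2
Volume = area * depth = 8835 * 1.6 = 14136 m^3

14136 m^3


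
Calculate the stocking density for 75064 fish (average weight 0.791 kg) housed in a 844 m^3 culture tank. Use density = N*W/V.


Total biomass = 75064 fish * 0.791 kg = 59375.624 kg
Density = total biomass / volume = 59375.624 / 844 = 70.3503 kg/m^3

70.3503 kg/m^3


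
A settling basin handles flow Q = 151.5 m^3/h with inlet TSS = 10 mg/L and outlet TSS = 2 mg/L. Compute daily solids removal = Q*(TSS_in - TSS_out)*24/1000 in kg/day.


Concentration drop: TSS_in - TSS_out = 10 - 2 = 8 mg/L
Hourly solids removed = Q * dTSS = 151.5 m^3/h * 8 mg/L = 1212 g/h  (m^3/h * mg/L = g/h)
Daily solids removed = 1212 * 24 = 29088 g/day
Convert g to kg: 29088 / 1000 = 29.088 kg/day

29.088 kg/day


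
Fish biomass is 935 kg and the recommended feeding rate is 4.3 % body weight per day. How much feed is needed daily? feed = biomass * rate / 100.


Feeding rate fraction = 4.3% / 100 = 0.043
Daily feed = 935 kg * 0.043 = 40.205 kg/day

40.205 kg/day


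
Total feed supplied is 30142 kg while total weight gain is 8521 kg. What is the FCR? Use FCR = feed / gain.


FCR = feed consumed / weight gained
FCR = 30142 kg / 8521 kg = 3.53738

3.53738


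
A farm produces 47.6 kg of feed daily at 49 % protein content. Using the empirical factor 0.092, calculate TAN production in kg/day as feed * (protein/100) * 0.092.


Protein in feed = 47.6 * 49/100 = 23.324 kg/day
TAN = protein * 0.092 = 23.324 * 0.092 = 2.145808 kg/day

2.145808 kg/day


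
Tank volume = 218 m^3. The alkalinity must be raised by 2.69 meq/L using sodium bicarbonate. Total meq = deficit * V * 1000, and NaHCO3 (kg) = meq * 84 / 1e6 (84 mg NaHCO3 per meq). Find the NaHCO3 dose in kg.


Tank volume in L = 218 m^3 * 1000 = 218000 L
Total meq required = 2.69 meq/L * 218000 L = 586420 meq
NaHCO3 mass = 586420 meq * 84 mg/meq / 1e6 = 49.2593 kg

49.2593 kg


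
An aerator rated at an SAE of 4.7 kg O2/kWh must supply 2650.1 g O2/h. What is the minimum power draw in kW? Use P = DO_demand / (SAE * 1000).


SAE in g O2/kWh = 4.7 * 1000 = 4700 g/kWh
P = DO_demand / SAE_g = 2650.1 / 4700 = 0.563851 kW

0.563851 kW


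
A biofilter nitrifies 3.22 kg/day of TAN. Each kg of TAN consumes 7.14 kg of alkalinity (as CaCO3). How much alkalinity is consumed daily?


Alkalinity factor: 7.14 kg CaCO3 consumed per kg TAN nitrified
alk = 3.22 kg TAN * 7.14 = 22.9908 kg CaCO3/day

22.9908 kg CaCO3/day


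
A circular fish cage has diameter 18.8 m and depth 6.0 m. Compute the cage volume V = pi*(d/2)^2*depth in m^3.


r = d/2 = 18.8/2 = 9.4 m
Base area = pi*r^2 = pi*9.4^2 = 277.59113 m^2
Volume = 277.59113 * 6.0 = 1665.55 m^3

1665.55 m^3


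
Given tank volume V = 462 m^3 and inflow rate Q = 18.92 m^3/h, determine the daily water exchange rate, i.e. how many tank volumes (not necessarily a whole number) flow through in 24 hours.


Daily flow volume = 18.92 m^3/h * 24 h = 454.08 m^3/day
Exchanges = daily flow / tank volume = 454.08 / 462 = 0.982857 exchanges/day

0.982857 exchanges/day


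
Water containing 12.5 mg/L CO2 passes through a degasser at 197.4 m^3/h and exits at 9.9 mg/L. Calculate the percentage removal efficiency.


CO2_out / CO2_in = 9.9 / 12.5 = 0.792
Fraction remaining = 0.792
efficiency = (1 - 0.792) * 100 = 20.8 %

20.8 %


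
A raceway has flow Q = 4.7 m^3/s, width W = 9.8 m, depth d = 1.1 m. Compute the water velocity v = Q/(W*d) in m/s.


Cross-sectional area = W * d = 9.8 * 1.1 = 10.78 m^2
Velocity = Q / A = 4.7 / 10.78 = 0.435993 m/s

0.435993 m/s


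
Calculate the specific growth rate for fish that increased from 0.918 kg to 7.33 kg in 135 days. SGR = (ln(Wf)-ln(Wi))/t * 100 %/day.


ln(W_f) = ln(7.33) = 1.9919755
ln(W_i) = ln(0.918) = -0.085557888
ln(W_f) - ln(W_i) = 1.9919755 - -0.085557888 = 2.0775334
SGR = 2.0775334 / 135 * 100 = 1.53891 %/day

1.53891 %/day


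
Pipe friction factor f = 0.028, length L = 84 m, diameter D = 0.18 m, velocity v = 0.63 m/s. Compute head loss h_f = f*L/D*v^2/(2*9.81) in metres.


v^2 = 0.63^2 = 0.3969 m^2/s^2
L/D = 84/0.18 = 466.66667
h_f = f*(L/D)*v^2/(2g) = 0.028 * 466.66667 * 0.3969 / 19.62 = 0.26433 m

0.26433 m


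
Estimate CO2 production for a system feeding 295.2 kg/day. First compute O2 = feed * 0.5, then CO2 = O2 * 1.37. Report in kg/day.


O2 = 295.2 * 0.5 = 147.6
CO2 = 147.6 * 1.37 = 202.212

202.212 kg/day


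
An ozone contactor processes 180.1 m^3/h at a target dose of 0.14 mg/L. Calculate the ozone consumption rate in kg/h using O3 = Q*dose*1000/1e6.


O3 demand (mg/h) = Q * dose * 1000 = 180.1 * 0.14 * 1000 = 25214 mg/h
Convert mg to kg: 25214 / 1e6 = 0.025214 kg/h

0.025214 kg/h


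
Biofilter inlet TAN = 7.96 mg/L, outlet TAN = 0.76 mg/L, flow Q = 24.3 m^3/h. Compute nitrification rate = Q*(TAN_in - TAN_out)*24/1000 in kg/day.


Concentration drop: TAN_in - TAN_out = 7.96 - 0.76 = 7.2 mg/L
Hourly TAN removed = Q * dTAN = 24.3 m^3/h * 7.2 mg/L = 174.96 g/h  (m^3/h * mg/L = g/h)
Daily TAN removed = 174.96 * 24 = 4199.04 g/day
Convert to kg/day: 4199.04 / 1000 = 4.19904 kg/day

4.19904 kg/day


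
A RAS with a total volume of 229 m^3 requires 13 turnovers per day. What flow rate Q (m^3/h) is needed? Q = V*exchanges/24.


Daily recirculation volume = 229 m^3 * 13 = 2977 m^3/day
Flow rate Q = daily volume / 24 h = 2977 / 24 = 124.042 m^3/h

124.042 m^3/h


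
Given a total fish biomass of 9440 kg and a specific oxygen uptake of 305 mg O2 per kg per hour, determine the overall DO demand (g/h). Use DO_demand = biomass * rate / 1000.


Total O2 consumption (mg/h) = 9440 kg * 305 mg/(kg*h) = 2879200 mg/h
Convert to g/h: 2879200 / 1000 = 2879.2 g/h

2879.2 g/h


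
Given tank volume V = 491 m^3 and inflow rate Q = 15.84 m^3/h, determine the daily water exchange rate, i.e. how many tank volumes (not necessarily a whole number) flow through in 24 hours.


Daily flow volume = 15.84 m^3/h * 24 h = 380.16 m^3/day
Exchanges = daily flow / tank volume = 380.16 / 491 = 0.774257 exchanges/day

0.774257 exchanges/day


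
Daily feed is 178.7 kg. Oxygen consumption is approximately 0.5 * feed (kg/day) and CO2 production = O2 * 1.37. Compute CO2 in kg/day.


O2 = 178.7 * 0.5 = 89.35
CO2 = 89.35 * 1.37 = 122.4095

122.4095 kg/day


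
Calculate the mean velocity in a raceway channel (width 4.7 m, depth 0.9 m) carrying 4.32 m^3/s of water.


Cross-sectional area = W * d = 4.7 * 0.9 = 4.23 m^2
Velocity = Q / A = 4.32 / 4.23 = 1.02128 m/s

1.02128 m/s


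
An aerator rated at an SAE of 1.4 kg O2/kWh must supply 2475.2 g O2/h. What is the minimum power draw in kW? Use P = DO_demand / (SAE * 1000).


SAE in g O2/kWh = 1.4 * 1000 = 1400 g/kWh
P = DO_demand / SAE_g = 2475.2 / 1400 = 1.768 kW

1.768 kW


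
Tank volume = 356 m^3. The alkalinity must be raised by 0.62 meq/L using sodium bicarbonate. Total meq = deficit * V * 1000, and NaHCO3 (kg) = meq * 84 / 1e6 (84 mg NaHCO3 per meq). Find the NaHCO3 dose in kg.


Tank volume in L = 356 m^3 * 1000 = 356000 L
Total meq required = 0.62 meq/L * 356000 L = 220720 meq
NaHCO3 mass = 220720 meq * 84 mg/meq / 1e6 = 18.5405 kg

18.5405 kg


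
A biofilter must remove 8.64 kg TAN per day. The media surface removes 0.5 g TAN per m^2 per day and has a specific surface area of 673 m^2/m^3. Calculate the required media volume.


A = 8.64*1000 / 0.5 = 17280 m^2
V = 17280 / 673 = 25.6761

25.6761 m^3


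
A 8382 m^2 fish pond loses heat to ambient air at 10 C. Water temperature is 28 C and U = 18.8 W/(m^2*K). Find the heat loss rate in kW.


Temperature difference dT = 28 - 10 = 18 K
Heat loss (W) = U * A * dT = 18.8 * 8382 * 18 = 2836468.8 W
Convert to kW: 2836468.8 / 1000 = 2836.4688 kW

2836.4688 kW


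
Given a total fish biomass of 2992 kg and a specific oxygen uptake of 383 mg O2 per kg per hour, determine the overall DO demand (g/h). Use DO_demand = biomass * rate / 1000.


Total O2 consumption (mg/h) = 2992 kg * 383 mg/(kg*h) = 1145936 mg/h
Convert to g/h: 1145936 / 1000 = 1145.936 g/h

1145.936 g/h


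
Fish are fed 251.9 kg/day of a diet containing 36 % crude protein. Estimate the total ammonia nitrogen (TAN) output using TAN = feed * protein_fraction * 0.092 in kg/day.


Protein in feed = 251.9 * 36/100 = 90.684 kg/day
TAN = protein * 0.092 = 90.684 * 0.092 = 8.342928 kg/day

8.342928 kg/day


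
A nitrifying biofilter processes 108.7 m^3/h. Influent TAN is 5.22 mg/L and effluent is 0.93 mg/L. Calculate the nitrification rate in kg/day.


Concentration drop: TAN_in - TAN_out = 5.22 - 0.93 = 4.29 mg/L
Hourly TAN removed = Q * dTAN = 108.7 m^3/h * 4.29 mg/L = 466.323 g/h  (m^3/h * mg/L = g/h)
Daily TAN removed = 466.323 * 24 = 11191.752 g/day
Convert to kg/day: 11191.752 / 1000 = 11.191752 kg/day

11.191752 kg/day


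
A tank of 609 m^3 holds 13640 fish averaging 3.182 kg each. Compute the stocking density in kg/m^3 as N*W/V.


Total biomass = 13640 fish * 3.182 kg = 43402.48 kg
Density = total biomass / volume = 43402.48 / 609 = 71.2684 kg/m^3

71.2684 kg/m^3


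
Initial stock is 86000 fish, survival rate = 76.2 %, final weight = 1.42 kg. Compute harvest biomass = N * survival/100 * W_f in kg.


Survivors = 86000 * 76.2/100 = 65532 fish
Harvest biomass = survivors * W_f = 65532 * 1.42 = 93055.44 kg

93055.44 kg


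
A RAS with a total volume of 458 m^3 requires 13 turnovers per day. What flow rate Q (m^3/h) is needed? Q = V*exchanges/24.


Daily recirculation volume = 458 m^3 * 13 = 5954 m^3/day
Flow rate Q = daily volume / 24 h = 5954 / 24 = 248.083 m^3/h

248.083 m^3/h


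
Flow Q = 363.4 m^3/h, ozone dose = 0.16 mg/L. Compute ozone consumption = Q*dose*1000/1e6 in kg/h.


O3 demand (mg/h) = Q * dose * 1000 = 363.4 * 0.16 * 1000 = 58144 mg/h
Convert mg to kg: 58144 / 1e6 = 0.058144 kg/h

0.058144 kg/h


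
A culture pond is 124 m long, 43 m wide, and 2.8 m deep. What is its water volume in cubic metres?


Base area = L * W = 124 * 43 = 5332 m^2
Volume = area * depth = 5332 * 2.8 = 14929.6 m^3

14929.6 m^3


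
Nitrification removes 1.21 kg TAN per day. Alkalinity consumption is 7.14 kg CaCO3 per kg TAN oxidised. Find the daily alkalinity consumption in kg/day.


Alkalinity factor: 7.14 kg CaCO3 consumed per kg TAN nitrified
alk = 1.21 kg TAN * 7.14 = 8.6394 kg CaCO3/day

8.6394 kg CaCO3/day


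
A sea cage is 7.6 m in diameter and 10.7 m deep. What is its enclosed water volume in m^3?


r = d/2 = 7.6/2 = 3.8 m
Base area = pi*r^2 = pi*3.8^2 = 45.364598 m^2
Volume = 45.364598 * 10.7 = 485.401 m^3

485.401 m^3


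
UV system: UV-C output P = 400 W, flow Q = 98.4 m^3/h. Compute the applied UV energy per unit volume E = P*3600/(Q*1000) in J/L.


Energy delivered per hour = 400 W * 3600 s = 1440000 J/h
Volume treated per hour = 98.4 m^3/h * 1000 = 98400 L/h
dose = 1440000 / 98400 = 14.6341 J/L

14.6341 J/L


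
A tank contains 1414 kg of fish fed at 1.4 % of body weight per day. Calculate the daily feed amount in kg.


Feeding rate fraction = 1.4% / 100 = 0.014
Daily feed = 1414 kg * 0.014 = 19.796 kg/day

19.796 kg/day


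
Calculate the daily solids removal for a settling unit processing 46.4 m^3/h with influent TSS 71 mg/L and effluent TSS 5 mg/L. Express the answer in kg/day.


Concentration drop: TSS_in - TSS_out = 71 - 5 = 66 mg/L
Hourly solids removed = Q * dTSS = 46.4 m^3/h * 66 mg/L = 3062.4 g/h  (m^3/h * mg/L = g/h)
Daily solids removed = 3062.4 * 24 = 73497.6 g/day
Convert g to kg: 73497.6 / 1000 = 73.4976 kg/day

73.4976 kg/day


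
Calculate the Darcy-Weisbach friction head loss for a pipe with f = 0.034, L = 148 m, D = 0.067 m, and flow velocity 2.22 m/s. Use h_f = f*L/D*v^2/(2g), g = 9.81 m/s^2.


v^2 = 2.22^2 = 4.9284 m^2/s^2
L/D = 148/0.067 = 2208.9552
h_f = f*(L/D)*v^2/(2g) = 0.034 * 2208.9552 * 4.9284 / 19.62 = 18.8657 m

18.8657 m


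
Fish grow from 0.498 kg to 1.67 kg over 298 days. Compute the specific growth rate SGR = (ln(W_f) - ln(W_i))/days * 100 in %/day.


ln(W_f) = ln(1.67) = 0.51282363
ln(W_i) = ln(0.498) = -0.6971552
ln(W_f) - ln(W_i) = 0.51282363 - -0.6971552 = 1.2099788
SGR = 1.2099788 / 298 * 100 = 0.406033 %/day

0.406033 %/day


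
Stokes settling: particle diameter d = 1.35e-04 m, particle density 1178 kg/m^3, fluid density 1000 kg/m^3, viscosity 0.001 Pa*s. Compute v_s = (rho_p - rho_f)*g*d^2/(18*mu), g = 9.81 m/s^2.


Density difference: rho_p - rho_f = 1178 - 1000 = 178 kg/m^3
d^2 = (1.35e-04)^2 = 1.8225e-08 m^2
Numerator = (rho_p - rho_f) * g * d^2 = 178 * 9.81 * 1.8225e-08 = 3.182413e-05
Denominator = 18 * mu = 18 * 0.001 = 0.018
v_s = 3.182413e-05 / 0.018 = 0.00176801 m/s
Check: Re = rho_f * v_s * d / mu = 1000 * 0.00176801 * 1.35e-04 / 0.001 = 0.239 < 1, so Stokes' law applies.

0.00176801 m/s


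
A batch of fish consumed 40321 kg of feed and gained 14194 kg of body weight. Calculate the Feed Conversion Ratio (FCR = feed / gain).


FCR = feed consumed / weight gained
FCR = 40321 kg / 14194 kg = 2.84071

2.84071


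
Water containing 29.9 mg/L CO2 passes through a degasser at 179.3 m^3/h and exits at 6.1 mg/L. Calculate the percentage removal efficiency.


CO2_out / CO2_in = 6.1 / 29.9 = 0.20401338
Fraction remaining = 0.20401338
efficiency = (1 - 0.20401338) * 100 = 79.5987 %

79.5987 %


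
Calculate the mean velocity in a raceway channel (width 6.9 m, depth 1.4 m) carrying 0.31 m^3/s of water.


Cross-sectional area = W * d = 6.9 * 1.4 = 9.66 m^2
Velocity = Q / A = 0.31 / 9.66 = 0.0320911 m/s

0.0320911 m/s


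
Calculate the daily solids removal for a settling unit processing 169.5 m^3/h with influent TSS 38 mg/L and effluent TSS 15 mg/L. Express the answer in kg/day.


Concentration drop: TSS_in - TSS_out = 38 - 15 = 23 mg/L
Hourly solids removed = Q * dTSS = 169.5 m^3/h * 23 mg/L = 3898.5 g/h  (m^3/h * mg/L = g/h)
Daily solids removed = 3898.5 * 24 = 93564 g/day
Convert g to kg: 93564 / 1000 = 93.564 kg/day

93.564 kg/day


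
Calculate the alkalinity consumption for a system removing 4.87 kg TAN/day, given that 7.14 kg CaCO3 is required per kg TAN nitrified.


Alkalinity factor: 7.14 kg CaCO3 consumed per kg TAN nitrified
alk = 4.87 kg TAN * 7.14 = 34.7718 kg CaCO3/day

34.7718 kg CaCO3/day


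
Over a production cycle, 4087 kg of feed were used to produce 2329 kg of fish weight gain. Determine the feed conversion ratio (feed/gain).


FCR = feed consumed / weight gained
FCR = 4087 kg / 2329 kg = 1.75483

1.75483


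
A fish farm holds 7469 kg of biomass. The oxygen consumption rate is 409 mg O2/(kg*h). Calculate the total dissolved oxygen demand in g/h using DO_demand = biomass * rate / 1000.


Total O2 consumption (mg/h) = 7469 kg * 409 mg/(kg*h) = 3054821 mg/h
Convert to g/h: 3054821 / 1000 = 3054.821 g/h

3054.821 g/h


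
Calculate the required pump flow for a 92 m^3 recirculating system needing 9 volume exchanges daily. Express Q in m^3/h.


Daily recirculation volume = 92 m^3 * 9 = 828 m^3/day
Flow rate Q = daily volume / 24 h = 828 / 24 = 34.5 m^3/h

34.5 m^3/h


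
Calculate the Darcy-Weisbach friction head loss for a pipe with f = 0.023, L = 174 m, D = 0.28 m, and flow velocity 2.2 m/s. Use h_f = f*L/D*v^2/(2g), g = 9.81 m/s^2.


v^2 = 2.2^2 = 4.84 m^2/s^2
L/D = 174/0.28 = 621.42857
h_f = f*(L/D)*v^2/(2g) = 0.023 * 621.42857 * 4.84 / 19.62 = 3.52586 m

3.52586 m


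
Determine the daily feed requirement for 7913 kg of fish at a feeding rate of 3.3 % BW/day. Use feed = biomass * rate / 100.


Feeding rate fraction = 3.3% / 100 = 0.033
Daily feed = 7913 kg * 0.033 = 261.129 kg/day

261.129 kg/day


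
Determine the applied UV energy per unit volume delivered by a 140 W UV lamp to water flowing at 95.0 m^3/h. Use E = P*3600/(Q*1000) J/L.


Energy delivered per hour = 140 W * 3600 s = 504000 J/h
Volume treated per hour = 95.0 m^3/h * 1000 = 95000 L/h
dose = 504000 / 95000 = 5.30526 J/L

5.30526 J/L


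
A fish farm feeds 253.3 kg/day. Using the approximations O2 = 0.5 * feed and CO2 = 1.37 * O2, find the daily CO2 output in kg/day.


O2 = 253.3 * 0.5 = 126.65
CO2 = 126.65 * 1.37 = 173.5105

173.5105 kg/day


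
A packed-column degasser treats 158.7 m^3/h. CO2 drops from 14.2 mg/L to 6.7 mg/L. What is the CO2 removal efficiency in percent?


CO2_out / CO2_in = 6.7 / 14.2 = 0.47183099
Fraction remaining = 0.47183099
efficiency = (1 - 0.47183099) * 100 = 52.8169 %

52.8169 %


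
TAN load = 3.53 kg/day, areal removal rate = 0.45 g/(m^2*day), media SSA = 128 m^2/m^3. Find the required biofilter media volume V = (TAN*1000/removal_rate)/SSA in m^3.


A = 3.53*1000 / 0.45 = 7844.4444 m^2
V = 7844.4444 / 128 = 61.2847

61.2847 m^3


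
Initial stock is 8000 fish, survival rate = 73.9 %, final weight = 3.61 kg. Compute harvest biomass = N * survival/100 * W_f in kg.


Survivors = 8000 * 73.9/100 = 5912 fish
Harvest biomass = survivors * W_f = 5912 * 3.61 = 21342.32 kg

21342.32 kg


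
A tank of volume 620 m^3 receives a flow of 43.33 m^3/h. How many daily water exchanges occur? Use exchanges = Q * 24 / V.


Daily flow volume = 43.33 m^3/h * 24 h = 1039.92 m^3/day
Exchanges = daily flow / tank volume = 1039.92 / 620 = 1.67729 exchanges/day

1.67729 exchanges/day


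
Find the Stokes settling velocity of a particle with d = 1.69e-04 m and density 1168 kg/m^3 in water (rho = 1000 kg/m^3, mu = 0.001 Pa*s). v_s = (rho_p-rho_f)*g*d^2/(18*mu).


Density difference: rho_p - rho_f = 1168 - 1000 = 168 kg/m^3
d^2 = (1.69e-04)^2 = 2.8561e-08 m^2
Numerator = (rho_p - rho_f) * g * d^2 = 168 * 9.81 * 2.8561e-08 = 4.7070813e-05
Denominator = 18 * mu = 18 * 0.001 = 0.018
v_s = 4.7070813e-05 / 0.018 = 0.00261505 m/s
Check: Re = rho_f * v_s * d / mu = 1000 * 0.00261505 * 1.69e-04 / 0.001 = 0.442 < 1, so Stokes' law applies.

0.00261505 m/s


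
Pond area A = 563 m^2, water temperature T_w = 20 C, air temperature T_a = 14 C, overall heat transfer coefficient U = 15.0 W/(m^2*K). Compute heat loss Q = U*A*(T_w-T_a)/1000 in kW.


Temperature difference dT = 20 - 14 = 6 K
Heat loss (W) = U * A * dT = 15.0 * 563 * 6 = 50670 W
Convert to kW: 50670 / 1000 = 50.67 kW

50.67 kW


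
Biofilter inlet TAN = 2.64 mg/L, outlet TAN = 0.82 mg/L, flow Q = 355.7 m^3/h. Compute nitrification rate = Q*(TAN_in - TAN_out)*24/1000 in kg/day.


Concentration drop: TAN_in - TAN_out = 2.64 - 0.82 = 1.82 mg/L
Hourly TAN removed = Q * dTAN = 355.7 m^3/h * 1.82 mg/L = 647.374 g/h  (m^3/h * mg/L = g/h)
Daily TAN removed = 647.374 * 24 = 15536.976 g/day
Convert to kg/day: 15536.976 / 1000 = 15.536976 kg/day

15.536976 kg/day


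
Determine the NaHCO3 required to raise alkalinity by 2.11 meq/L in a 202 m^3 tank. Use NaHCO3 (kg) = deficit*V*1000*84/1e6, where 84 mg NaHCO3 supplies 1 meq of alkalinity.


Tank volume in L = 202 m^3 * 1000 = 202000 L
Total meq required = 2.11 meq/L * 202000 L = 426220 meq
NaHCO3 mass = 426220 meq * 84 mg/meq / 1e6 = 35.8025 kg

35.8025 kg


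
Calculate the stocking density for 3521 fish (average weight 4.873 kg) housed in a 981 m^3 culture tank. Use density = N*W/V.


Total biomass = 3521 fish * 4.873 kg = 17157.833 kg
Density = total biomass / volume = 17157.833 / 981 = 17.4901 kg/m^3

17.4901 kg/m^3


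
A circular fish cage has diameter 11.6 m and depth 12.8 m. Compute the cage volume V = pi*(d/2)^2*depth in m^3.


r = d/2 = 11.6/2 = 5.8 m
Base area = pi*r^2 = pi*5.8^2 = 105.68318 m^2
Volume = 105.68318 * 12.8 = 1352.74 m^3

1352.74 m^3


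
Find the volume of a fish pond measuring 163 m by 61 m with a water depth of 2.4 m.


Base area = L * W = 163 * 61 = 9943 m^2
Volume = area * depth = 9943 * 2.4 = 23863.2 m^3

23863.2 m^3


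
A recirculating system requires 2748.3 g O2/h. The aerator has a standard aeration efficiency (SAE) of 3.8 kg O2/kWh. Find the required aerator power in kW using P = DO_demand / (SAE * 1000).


SAE in g O2/kWh = 3.8 * 1000 = 3800 g/kWh
P = DO_demand / SAE_g = 2748.3 / 3800 = 0.723237 kW

0.723237 kW


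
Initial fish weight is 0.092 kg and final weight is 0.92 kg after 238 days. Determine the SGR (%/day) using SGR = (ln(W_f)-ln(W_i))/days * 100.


ln(W_f) = ln(0.92) = -0.083381609
ln(W_i) = ln(0.092) = -2.3859667
ln(W_f) - ln(W_i) = -0.083381609 - -2.3859667 = 2.3025851
SGR = 2.3025851 / 238 * 100 = 0.967473 %/day

0.967473 %/day


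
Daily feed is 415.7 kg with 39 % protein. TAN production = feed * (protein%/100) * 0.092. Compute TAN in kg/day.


Protein in feed = 415.7 * 39/100 = 162.123 kg/day
TAN = protein * 0.092 = 162.123 * 0.092 = 14.915316 kg/day

14.915316 kg/day


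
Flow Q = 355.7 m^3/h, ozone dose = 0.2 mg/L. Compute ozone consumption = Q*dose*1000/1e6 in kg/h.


O3 demand (mg/h) = Q * dose * 1000 = 355.7 * 0.2 * 1000 = 71140 mg/h
Convert mg to kg: 71140 / 1e6 = 0.07114 kg/h

0.07114 kg/h


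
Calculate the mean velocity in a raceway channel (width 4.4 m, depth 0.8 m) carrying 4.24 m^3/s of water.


Cross-sectional area = W * d = 4.4 * 0.8 = 3.52 m^2
Velocity = Q / A = 4.24 / 3.52 = 1.20455 m/s

1.20455 m/s


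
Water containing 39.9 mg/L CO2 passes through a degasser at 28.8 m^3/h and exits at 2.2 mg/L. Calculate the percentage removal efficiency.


CO2_out / CO2_in = 2.2 / 39.9 = 0.055137845
Fraction remaining = 0.055137845
efficiency = (1 - 0.055137845) * 100 = 94.4862 %

94.4862 %


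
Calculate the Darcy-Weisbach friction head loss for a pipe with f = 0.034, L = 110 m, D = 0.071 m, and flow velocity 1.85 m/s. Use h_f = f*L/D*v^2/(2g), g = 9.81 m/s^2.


v^2 = 1.85^2 = 3.4225 m^2/s^2
L/D = 110/0.071 = 1549.2958
h_f = f*(L/D)*v^2/(2g) = 0.034 * 1549.2958 * 3.4225 / 19.62 = 9.18878 m

9.18878 m


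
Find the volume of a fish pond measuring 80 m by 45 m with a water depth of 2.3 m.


Base area = L * W = 80 * 45 = 3600 m^2
Volume = area * depth = 3600 * 2.3 = 8280 m^3

8280 m^3


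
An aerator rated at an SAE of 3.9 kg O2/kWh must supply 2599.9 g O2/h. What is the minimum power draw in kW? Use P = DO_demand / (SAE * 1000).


SAE in g O2/kWh = 3.9 * 1000 = 3900 g/kWh
P = DO_demand / SAE_g = 2599.9 / 3900 = 0.666641 kW

0.666641 kW


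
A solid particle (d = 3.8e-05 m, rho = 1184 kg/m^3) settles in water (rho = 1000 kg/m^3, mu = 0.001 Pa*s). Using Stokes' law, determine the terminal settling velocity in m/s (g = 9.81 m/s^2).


Density difference: rho_p - rho_f = 1184 - 1000 = 184 kg/m^3
d^2 = (3.8e-05)^2 = 1.444e-09 m^2
Numerator = (rho_p - rho_f) * g * d^2 = 184 * 9.81 * 1.444e-09 = 2.6064778e-06
Denominator = 18 * mu = 18 * 0.001 = 0.018
v_s = 2.6064778e-06 / 0.018 = 1.44804e-04 m/s
Check: Re = rho_f * v_s * d / mu = 1000 * 1.44804e-04 * 3.8e-05 / 0.001 = 0.0055 < 1, so Stokes' law applies.

1.44804e-04 m/s


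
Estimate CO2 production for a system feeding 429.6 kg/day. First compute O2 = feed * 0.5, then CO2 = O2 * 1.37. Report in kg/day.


O2 = 429.6 * 0.5 = 214.8
CO2 = 214.8 * 1.37 = 294.276

294.276 kg/day


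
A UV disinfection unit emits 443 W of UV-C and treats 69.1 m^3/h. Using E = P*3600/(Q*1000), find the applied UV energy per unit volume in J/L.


Energy delivered per hour = 443 W * 3600 s = 1594800 J/h
Volume treated per hour = 69.1 m^3/h * 1000 = 69100 L/h
dose = 1594800 / 69100 = 23.0796 J/L

23.0796 J/L


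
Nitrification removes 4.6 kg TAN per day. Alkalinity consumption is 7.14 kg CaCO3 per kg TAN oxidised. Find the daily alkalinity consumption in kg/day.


Alkalinity factor: 7.14 kg CaCO3 consumed per kg TAN nitrified
alk = 4.6 kg TAN * 7.14 = 32.844 kg CaCO3/day

32.844 kg CaCO3/day


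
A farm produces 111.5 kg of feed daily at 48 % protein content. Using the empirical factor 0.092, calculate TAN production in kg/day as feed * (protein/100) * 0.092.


Protein in feed = 111.5 * 48/100 = 53.52 kg/day
TAN = protein * 0.092 = 53.52 * 0.092 = 4.92384 kg/day

4.92384 kg/day


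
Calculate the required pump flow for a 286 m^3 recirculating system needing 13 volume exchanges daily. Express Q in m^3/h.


Daily recirculation volume = 286 m^3 * 13 = 3718 m^3/day
Flow rate Q = daily volume / 24 h = 3718 / 24 = 154.917 m^3/h

154.917 m^3/h


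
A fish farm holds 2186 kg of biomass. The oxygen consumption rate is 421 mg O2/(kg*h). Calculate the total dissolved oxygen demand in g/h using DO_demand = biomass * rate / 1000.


Total O2 consumption (mg/h) = 2186 kg * 421 mg/(kg*h) = 920306 mg/h
Convert to g/h: 920306 / 1000 = 920.306 g/h

920.306 g/h


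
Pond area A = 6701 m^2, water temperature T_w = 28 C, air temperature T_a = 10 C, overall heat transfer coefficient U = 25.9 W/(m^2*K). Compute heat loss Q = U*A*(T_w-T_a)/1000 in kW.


Temperature difference dT = 28 - 10 = 18 K
Heat loss (W) = U * A * dT = 25.9 * 6701 * 18 = 3124006.2 W
Convert to kW: 3124006.2 / 1000 = 3124.0062 kW

3124.0062 kW


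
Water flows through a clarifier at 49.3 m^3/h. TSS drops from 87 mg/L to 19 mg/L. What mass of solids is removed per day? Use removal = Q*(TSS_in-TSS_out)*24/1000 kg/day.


Concentration drop: TSS_in - TSS_out = 87 - 19 = 68 mg/L
Hourly solids removed = Q * dTSS = 49.3 m^3/h * 68 mg/L = 3352.4 g/h  (m^3/h * mg/L = g/h)
Daily solids removed = 3352.4 * 24 = 80457.6 g/day
Convert g to kg: 80457.6 / 1000 = 80.4576 kg/day

80.4576 kg/day


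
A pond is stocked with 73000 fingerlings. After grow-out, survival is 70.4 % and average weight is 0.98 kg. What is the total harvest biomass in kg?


Survivors = 73000 * 70.4/100 = 51392 fish
Harvest biomass = survivors * W_f = 51392 * 0.98 = 50364.16 kg

50364.16 kg


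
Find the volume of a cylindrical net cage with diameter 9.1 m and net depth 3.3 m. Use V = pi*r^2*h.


r = d/2 = 9.1/2 = 4.55 m
Base area = pi*r^2 = pi*4.55^2 = 65.038822 m^2
Volume = 65.038822 * 3.3 = 214.628 m^3

214.628 m^3


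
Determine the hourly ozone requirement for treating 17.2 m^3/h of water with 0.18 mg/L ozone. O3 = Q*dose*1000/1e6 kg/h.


O3 demand (mg/h) = Q * dose * 1000 = 17.2 * 0.18 * 1000 = 3096 mg/h
Convert mg to kg: 3096 / 1e6 = 0.003096 kg/h

0.003096 kg/h


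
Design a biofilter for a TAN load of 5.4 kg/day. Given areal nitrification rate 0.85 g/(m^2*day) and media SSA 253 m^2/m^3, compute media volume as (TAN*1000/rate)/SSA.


A = 5.4*1000 / 0.85 = 6352.9412 m^2
V = 6352.9412 / 253 = 25.1104

25.1104 m^3


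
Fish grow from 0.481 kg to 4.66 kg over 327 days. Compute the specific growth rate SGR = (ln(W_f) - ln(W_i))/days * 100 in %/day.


ln(W_f) = ln(4.66) = 1.5390154
ln(W_i) = ln(0.481) = -0.73188801
ln(W_f) - ln(W_i) = 1.5390154 - -0.73188801 = 2.2709034
SGR = 2.2709034 / 327 * 100 = 0.694466 %/day

0.694466 %/day


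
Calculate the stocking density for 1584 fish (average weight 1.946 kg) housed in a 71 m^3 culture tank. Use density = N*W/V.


Total biomass = 1584 fish * 1.946 kg = 3082.464 kg
Density = total biomass / volume = 3082.464 / 71 = 43.415 kg/m^3

43.415 kg/m^3


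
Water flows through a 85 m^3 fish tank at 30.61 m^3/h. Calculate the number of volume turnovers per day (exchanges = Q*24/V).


Daily flow volume = 30.61 m^3/h * 24 h = 734.64 m^3/day
Exchanges = daily flow / tank volume = 734.64 / 85 = 8.64282 exchanges/day

8.64282 exchanges/day


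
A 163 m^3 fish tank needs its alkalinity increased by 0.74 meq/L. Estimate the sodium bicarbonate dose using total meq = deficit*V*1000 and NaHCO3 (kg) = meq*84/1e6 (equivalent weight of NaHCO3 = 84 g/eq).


Tank volume in L = 163 m^3 * 1000 = 163000 L
Total meq required = 0.74 meq/L * 163000 L = 120620 meq
NaHCO3 mass = 120620 meq * 84 mg/meq / 1e6 = 10.1321 kg

10.1321 kg


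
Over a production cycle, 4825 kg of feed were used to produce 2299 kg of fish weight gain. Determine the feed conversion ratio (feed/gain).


FCR = feed consumed / weight gained
FCR = 4825 kg / 2299 kg = 2.09874

2.09874


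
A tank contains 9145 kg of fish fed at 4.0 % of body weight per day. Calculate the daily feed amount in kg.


Feeding rate fraction = 4.0% / 100 = 0.04
Daily feed = 9145 kg * 0.04 = 365.8 kg/day

365.8 kg/day


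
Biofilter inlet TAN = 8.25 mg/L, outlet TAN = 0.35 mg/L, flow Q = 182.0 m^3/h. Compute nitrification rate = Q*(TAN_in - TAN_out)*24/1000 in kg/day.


Concentration drop: TAN_in - TAN_out = 8.25 - 0.35 = 7.9 mg/L
Hourly TAN removed = Q * dTAN = 182.0 m^3/h * 7.9 mg/L = 1437.8 g/h  (m^3/h * mg/L = g/h)
Daily TAN removed = 1437.8 * 24 = 34507.2 g/day
Convert to kg/day: 34507.2 / 1000 = 34.5072 kg/day

34.5072 kg/day


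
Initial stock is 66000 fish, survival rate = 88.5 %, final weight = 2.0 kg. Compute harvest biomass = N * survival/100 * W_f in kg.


Survivors = 66000 * 88.5/100 = 58410 fish
Harvest biomass = survivors * W_f = 58410 * 2.0 = 116820 kg

116820 kg


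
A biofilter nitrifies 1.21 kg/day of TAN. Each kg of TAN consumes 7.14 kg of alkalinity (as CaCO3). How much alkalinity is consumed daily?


Alkalinity factor: 7.14 kg CaCO3 consumed per kg TAN nitrified
alk = 1.21 kg TAN * 7.14 = 8.6394 kg CaCO3/day

8.6394 kg CaCO3/day


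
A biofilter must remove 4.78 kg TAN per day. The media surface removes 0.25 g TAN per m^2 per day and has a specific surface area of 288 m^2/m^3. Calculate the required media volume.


A = 4.78*1000 / 0.25 = 19120 m^2
V = 19120 / 288 = 66.3889

66.3889 m^3


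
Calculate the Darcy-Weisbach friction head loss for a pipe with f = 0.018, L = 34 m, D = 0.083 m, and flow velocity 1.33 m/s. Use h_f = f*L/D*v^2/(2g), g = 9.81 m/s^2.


v^2 = 1.33^2 = 1.7689 m^2/s^2
L/D = 34/0.083 = 409.63855
h_f = f*(L/D)*v^2/(2g) = 0.018 * 409.63855 * 1.7689 / 19.62 = 0.664779 m

0.664779 m


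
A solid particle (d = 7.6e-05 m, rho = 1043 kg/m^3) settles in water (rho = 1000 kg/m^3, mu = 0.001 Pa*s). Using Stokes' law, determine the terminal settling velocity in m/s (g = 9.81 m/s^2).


Density difference: rho_p - rho_f = 1043 - 1000 = 43 kg/m^3
d^2 = (7.6e-05)^2 = 5.776e-09 m^2
Numerator = (rho_p - rho_f) * g * d^2 = 43 * 9.81 * 5.776e-09 = 2.4364901e-06
Denominator = 18 * mu = 18 * 0.001 = 0.018
v_s = 2.4364901e-06 / 0.018 = 1.35361e-04 m/s
Check: Re = rho_f * v_s * d / mu = 1000 * 1.35361e-04 * 7.6e-05 / 0.001 = 0.0103 < 1, so Stokes' law applies.

1.35361e-04 m/s


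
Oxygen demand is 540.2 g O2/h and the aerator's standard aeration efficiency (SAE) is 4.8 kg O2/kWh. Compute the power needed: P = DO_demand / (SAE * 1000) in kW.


SAE in g O2/kWh = 4.8 * 1000 = 4800 g/kWh
P = DO_demand / SAE_g = 540.2 / 4800 = 0.112542 kW

0.112542 kW


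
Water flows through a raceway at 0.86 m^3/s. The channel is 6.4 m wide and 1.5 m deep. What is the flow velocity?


Cross-sectional area = W * d = 6.4 * 1.5 = 9.6 m^2
Velocity = Q / A = 0.86 / 9.6 = 0.0895833 m/s

0.0895833 m/s


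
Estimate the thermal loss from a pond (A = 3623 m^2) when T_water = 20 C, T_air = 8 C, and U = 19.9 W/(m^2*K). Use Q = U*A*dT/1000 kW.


Temperature difference dT = 20 - 8 = 12 K
Heat loss (W) = U * A * dT = 19.9 * 3623 * 12 = 865172.4 W
Convert to kW: 865172.4 / 1000 = 865.1724 kW

865.1724 kW


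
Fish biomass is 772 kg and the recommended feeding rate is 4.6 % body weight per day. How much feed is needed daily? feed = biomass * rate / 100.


Feeding rate fraction = 4.6% / 100 = 0.046
Daily feed = 772 kg * 0.046 = 35.512 kg/day

35.512 kg/day


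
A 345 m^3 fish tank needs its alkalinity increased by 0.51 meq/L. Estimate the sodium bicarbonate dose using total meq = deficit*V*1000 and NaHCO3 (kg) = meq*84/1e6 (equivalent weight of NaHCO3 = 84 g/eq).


Tank volume in L = 345 m^3 * 1000 = 345000 L
Total meq required = 0.51 meq/L * 345000 L = 175950 meq
NaHCO3 mass = 175950 meq * 84 mg/meq / 1e6 = 14.7798 kg

14.7798 kg


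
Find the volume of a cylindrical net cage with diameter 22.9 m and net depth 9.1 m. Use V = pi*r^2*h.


r = d/2 = 22.9/2 = 11.45 m
Base area = pi*r^2 = pi*11.45^2 = 411.87065 m^2
Volume = 411.87065 * 9.1 = 3748.02 m^3

3748.02 m^3


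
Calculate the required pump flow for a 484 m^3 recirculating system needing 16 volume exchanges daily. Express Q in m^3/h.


Daily recirculation volume = 484 m^3 * 16 = 7744 m^3/day
Flow rate Q = daily volume / 24 h = 7744 / 24 = 322.667 m^3/h

322.667 m^3/h


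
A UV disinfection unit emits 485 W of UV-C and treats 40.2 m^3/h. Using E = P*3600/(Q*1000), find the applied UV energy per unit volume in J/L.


Energy delivered per hour = 485 W * 3600 s = 1746000 J/h
Volume treated per hour = 40.2 m^3/h * 1000 = 40200 L/h
dose = 1746000 / 40200 = 43.4328 J/L

43.4328 J/L


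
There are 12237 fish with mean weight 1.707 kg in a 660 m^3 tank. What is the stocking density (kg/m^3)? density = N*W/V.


Total biomass = 12237 fish * 1.707 kg = 20888.559 kg
Density = total biomass / volume = 20888.559 / 660 = 31.6493 kg/m^3

31.6493 kg/m^3


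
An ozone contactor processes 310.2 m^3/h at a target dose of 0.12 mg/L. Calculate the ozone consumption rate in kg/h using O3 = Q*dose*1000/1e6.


O3 demand (mg/h) = Q * dose * 1000 = 310.2 * 0.12 * 1000 = 37224 mg/h
Convert mg to kg: 37224 / 1e6 = 0.037224 kg/h

0.037224 kg/h


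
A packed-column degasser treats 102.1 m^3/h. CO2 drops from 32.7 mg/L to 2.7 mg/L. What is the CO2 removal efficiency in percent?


CO2_out / CO2_in = 2.7 / 32.7 = 0.082568807
Fraction remaining = 0.082568807
efficiency = (1 - 0.082568807) * 100 = 91.7431 %

91.7431 %


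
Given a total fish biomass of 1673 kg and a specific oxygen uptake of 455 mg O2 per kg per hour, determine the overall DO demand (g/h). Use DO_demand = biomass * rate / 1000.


Total O2 consumption (mg/h) = 1673 kg * 455 mg/(kg*h) = 761215 mg/h
Convert to g/h: 761215 / 1000 = 761.215 g/h

761.215 g/h


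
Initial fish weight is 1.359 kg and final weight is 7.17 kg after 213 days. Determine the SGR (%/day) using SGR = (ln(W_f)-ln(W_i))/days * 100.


ln(W_f) = ln(7.17) = 1.9699057
ln(W_i) = ln(1.359) = 0.30674914
ln(W_f) - ln(W_i) = 1.9699057 - 0.30674914 = 1.6631566
SGR = 1.6631566 / 213 * 100 = 0.780825 %/day

0.780825 %/day


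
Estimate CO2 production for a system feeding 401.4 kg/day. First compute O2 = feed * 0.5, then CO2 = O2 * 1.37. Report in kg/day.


O2 = 401.4 * 0.5 = 200.7
CO2 = 200.7 * 1.37 = 274.959

274.959 kg/day


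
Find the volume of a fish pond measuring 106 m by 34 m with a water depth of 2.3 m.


Base area = L * W = 106 * 34 = 3604 m^2
Volume = area * depth = 3604 * 2.3 = 8289.2 m^3

8289.2 m^3


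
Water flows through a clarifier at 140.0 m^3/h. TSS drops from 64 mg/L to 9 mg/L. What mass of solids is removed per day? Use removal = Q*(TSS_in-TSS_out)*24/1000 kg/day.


Concentration drop: TSS_in - TSS_out = 64 - 9 = 55 mg/L
Hourly solids removed = Q * dTSS = 140.0 m^3/h * 55 mg/L = 7700 g/h  (m^3/h * mg/L = g/h)
Daily solids removed = 7700 * 24 = 184800 g/day
Convert g to kg: 184800 / 1000 = 184.8 kg/day

184.8 kg/day


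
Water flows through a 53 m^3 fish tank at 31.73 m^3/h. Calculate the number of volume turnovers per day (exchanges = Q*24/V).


Daily flow volume = 31.73 m^3/h * 24 h = 761.52 m^3/day
Exchanges = daily flow / tank volume = 761.52 / 53 = 14.3683 exchanges/day

14.3683 exchanges/day


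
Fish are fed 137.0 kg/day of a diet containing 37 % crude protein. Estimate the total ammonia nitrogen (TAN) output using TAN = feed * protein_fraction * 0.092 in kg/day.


Protein in feed = 137.0 * 37/100 = 50.69 kg/day
TAN = protein * 0.092 = 50.69 * 0.092 = 4.66348 kg/day

4.66348 kg/day


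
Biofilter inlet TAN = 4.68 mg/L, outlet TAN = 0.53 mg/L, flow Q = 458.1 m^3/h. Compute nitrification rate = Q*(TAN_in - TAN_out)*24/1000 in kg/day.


Concentration drop: TAN_in - TAN_out = 4.68 - 0.53 = 4.15 mg/L
Hourly TAN removed = Q * dTAN = 458.1 m^3/h * 4.15 mg/L = 1901.115 g/h  (m^3/h * mg/L = g/h)
Daily TAN removed = 1901.115 * 24 = 45626.76 g/day
Convert to kg/day: 45626.76 / 1000 = 45.62676 kg/day

45.62676 kg/day


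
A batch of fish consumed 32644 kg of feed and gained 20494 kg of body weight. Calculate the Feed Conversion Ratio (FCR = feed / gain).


FCR = feed consumed / weight gained
FCR = 32644 kg / 20494 kg = 1.59286

1.59286


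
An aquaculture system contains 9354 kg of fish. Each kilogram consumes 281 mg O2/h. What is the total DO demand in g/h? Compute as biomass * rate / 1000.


Total O2 consumption (mg/h) = 9354 kg * 281 mg/(kg*h) = 2628474 mg/h
Convert to g/h: 2628474 / 1000 = 2628.474 g/h

2628.474 g/h


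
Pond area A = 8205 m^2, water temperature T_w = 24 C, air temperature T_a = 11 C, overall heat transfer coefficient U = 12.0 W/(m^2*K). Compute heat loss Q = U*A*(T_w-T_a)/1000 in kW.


Temperature difference dT = 24 - 11 = 13 K
Heat loss (W) = U * A * dT = 12.0 * 8205 * 13 = 1279980 W
Convert to kW: 1279980 / 1000 = 1279.98 kW

1279.98 kW
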